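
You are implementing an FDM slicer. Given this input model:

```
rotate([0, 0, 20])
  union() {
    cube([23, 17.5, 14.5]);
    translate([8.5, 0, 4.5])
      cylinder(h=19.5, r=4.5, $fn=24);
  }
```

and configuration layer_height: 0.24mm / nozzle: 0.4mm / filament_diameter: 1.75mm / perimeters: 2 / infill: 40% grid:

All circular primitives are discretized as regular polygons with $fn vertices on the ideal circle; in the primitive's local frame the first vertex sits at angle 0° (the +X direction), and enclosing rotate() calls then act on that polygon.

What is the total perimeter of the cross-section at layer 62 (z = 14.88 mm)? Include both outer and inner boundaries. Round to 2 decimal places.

28.19 mm

At z = 14.88 mm: the cube is not intersected at this z (z outside [0, 14.5]); the cylinder at (8.5, 0): section is a regular 24-gon, circumradius r=4.5 (perimeter = 2·24·4.500·sin(180°/24) = 28.19 mm); Taking the union: only the r=4.5 cylinder at (8.5, 0) is present, so the union is just that shape — boundary = 28.19 mm; (whole slice rotated 20° about Z — lengths, areas and connectivity unchanged). Overall, the cross-section is a single solid region. Total boundary length (outer) = 28.19 mm.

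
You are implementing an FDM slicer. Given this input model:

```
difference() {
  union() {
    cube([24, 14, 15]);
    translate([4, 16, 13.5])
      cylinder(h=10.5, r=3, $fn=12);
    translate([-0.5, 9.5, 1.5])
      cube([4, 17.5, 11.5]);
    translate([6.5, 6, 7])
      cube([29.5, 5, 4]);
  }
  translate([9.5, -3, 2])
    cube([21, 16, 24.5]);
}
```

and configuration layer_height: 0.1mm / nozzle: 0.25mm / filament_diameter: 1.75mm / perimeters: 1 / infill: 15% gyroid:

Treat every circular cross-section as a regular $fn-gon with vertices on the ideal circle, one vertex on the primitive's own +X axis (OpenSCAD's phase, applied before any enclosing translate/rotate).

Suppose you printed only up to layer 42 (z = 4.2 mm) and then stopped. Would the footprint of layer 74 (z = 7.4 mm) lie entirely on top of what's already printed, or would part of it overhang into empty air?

part overhangs

Compare the two slices. At z = 4.2: the cube is present — its section is the full 24×14 rectangle (area 336.00 mm²); the cylinder at (4, 16) does not reach this height (z outside [13.5, 24]); the cube at (-0.5, 9.5) (footprint 4×17.5) is included at this height (area 70.00 mm²); the cube at (6.5, 6) is not intersected at this z (z outside [7, 11]); Taking the union: the regions partially overlap — summed areas 406.00 mm² minus the doubly-counted overlap 15.75 mm² gives 390.25 mm² — area = 390.25 mm²; the cube at (9.5, -3) is present — its section is the full 21×16 rectangle (area 336.00 mm²); Taking the first minus the rest: starting from that combined region (390.25 mm²), the 21×16 cube at (9.5, -3) partially overlaps it — only the 188.50 mm² overlap (of its 336.00 mm²) is removed, clipping the outline — area = 201.75 mm². At z = 7.4: the 24×14 cube contributes its full rectangle (area 336.00 mm²); the cylinder at (4, 16) does not reach this height (z outside [13.5, 24]); the cube at (-0.5, 9.5) is present — its section is the full 4×17.5 rectangle (area 70.00 mm²); the cube at (6.5, 6) (footprint 29.5×5) is included at this height (area 147.50 mm²); Taking the union: the regions partially overlap — summed areas 553.50 mm² minus the doubly-counted overlap 103.25 mm² gives 450.25 mm² — area = 450.25 mm²; the cube at (9.5, -3) (footprint 21×16) is included at this height (area 336.00 mm²); After the difference (first − rest): starting from the result so far (450.25 mm²), the 21×16 cube at (9.5, -3) partially overlaps it — only the 221.00 mm² overlap (of its 336.00 mm²) is removed, clipping the outline — area = 229.25 mm². Checking containment: at z = 7.4 the cross-section extends beyond the z = 4.2 cross-section by about 27.50 mm².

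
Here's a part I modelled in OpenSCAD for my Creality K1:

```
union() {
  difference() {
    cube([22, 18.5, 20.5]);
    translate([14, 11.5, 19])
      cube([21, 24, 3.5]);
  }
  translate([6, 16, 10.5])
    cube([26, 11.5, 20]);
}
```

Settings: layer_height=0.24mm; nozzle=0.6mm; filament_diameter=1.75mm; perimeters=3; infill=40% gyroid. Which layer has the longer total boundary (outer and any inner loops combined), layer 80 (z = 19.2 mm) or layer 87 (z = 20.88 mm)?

layer 80 (z = 19.2 mm)

Layer 80 (z = 19.2): the 22×18.5 cube contributes its full rectangle (perimeter 81.00 mm); the 21×24 cube at (14, 11.5) contributes its full rectangle (perimeter 90.00 mm); Taking the first minus the rest: starting from the 22×18.5 cube, the 21×24 cube at (14, 11.5) partially overlaps it — only the 56.00 mm² overlap (of its 504.00 mm²) is removed, clipping the outline — boundary = 81.00 mm; the cube at (6, 16) is present — its section is the full 26×11.5 rectangle (perimeter 75.00 mm); Taking the union: the regions partially overlap (shared area 20.00 mm²), so the edge portions inside another operand are dropped and the merged outline is re-measured after clipping — boundary = 135.00 mm. So its perimeter = 135.00 mm. Layer 87 (z = 20.88): the cube does not reach this height (z outside [0, 20.5]); the cube at (14, 11.5) is present — its section is the full 21×24 rectangle (perimeter 90.00 mm); Subtracting the remaining from the first: the first operand is absent here, so nothing remains; the cube at (6, 16) is present — its section is the full 26×11.5 rectangle (perimeter 75.00 mm); Merging all regions: only the 26×11.5 cube at (6, 16) is present, so the union is just that shape — boundary = 75.00 mm. So its perimeter = 75.00 mm. Layer 80 is larger (135.00 vs 75.00 mm).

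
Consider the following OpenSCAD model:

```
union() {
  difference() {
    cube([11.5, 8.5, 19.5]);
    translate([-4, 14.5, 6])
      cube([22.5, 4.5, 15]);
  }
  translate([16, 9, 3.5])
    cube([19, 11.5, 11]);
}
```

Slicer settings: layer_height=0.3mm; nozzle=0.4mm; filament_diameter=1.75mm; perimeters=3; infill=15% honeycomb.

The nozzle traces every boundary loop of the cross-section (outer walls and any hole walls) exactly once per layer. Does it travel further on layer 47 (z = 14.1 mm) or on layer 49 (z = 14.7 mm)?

Layer 47 (z = 14.1): the cube is present — its section is the full 11.5×8.5 rectangle (perimeter 40.00 mm); the cube at (-4, 14.5) (footprint 22.5×4.5) is included at this height (perimeter 54.00 mm); Subtracting the remaining from the first: starting from the 11.5×8.5 cube, the 22.5×4.5 cube at (-4, 14.5) misses the remaining region (no effect) — boundary = 40.00 mm; the 19×11.5 cube at (16, 9) contributes its full rectangle (perimeter 61.00 mm); Merging all regions: the 2 present regions are separate (no shared area or edge), so areas and boundary lengths simply add and each stays a separate island — boundary = 101.00 mm. So its perimeter = 101.00 mm. Layer 49 (z = 14.7): the 11.5×8.5 cube contributes its full rectangle (perimeter 40.00 mm); the 22.5×4.5 cube at (-4, 14.5) contributes its full rectangle (perimeter 54.00 mm); After the difference (first − rest): starting from the 11.5×8.5 cube, the 22.5×4.5 cube at (-4, 14.5) misses the remaining region (no effect) — boundary = 40.00 mm; the cube at (16, 9) is absent (z outside [3.5, 14.5]); Combining (union): only that combined region is present, so the union is just that shape — boundary = 40.00 mm. So its perimeter = 40.00 mm. Layer 47 is larger (101.00 vs 40.00 mm).

layer 47 (z = 14.1 mm)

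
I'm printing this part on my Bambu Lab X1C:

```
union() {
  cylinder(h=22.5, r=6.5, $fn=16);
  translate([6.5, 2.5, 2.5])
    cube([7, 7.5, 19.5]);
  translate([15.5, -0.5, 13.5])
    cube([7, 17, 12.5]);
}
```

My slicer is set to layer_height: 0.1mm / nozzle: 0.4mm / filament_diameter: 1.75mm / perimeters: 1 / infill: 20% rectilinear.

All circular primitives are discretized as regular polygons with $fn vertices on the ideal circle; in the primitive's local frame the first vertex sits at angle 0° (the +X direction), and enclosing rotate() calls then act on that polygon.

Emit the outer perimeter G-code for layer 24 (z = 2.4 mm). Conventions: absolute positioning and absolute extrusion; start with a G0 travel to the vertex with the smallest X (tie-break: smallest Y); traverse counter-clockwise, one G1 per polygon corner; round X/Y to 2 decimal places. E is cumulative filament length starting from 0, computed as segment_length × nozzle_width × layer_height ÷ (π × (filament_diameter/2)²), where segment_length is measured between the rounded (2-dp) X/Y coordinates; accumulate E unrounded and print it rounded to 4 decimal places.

G0 X-6.50 Y0.00 Z2.40
G1 X-6.01 Y-2.49 E0.0422
G1 X-4.60 Y-4.60 E0.0844
G1 X-2.49 Y-6.01 E0.1266
G1 X0.00 Y-6.50 E0.1688
G1 X2.49 Y-6.01 E0.2110
G1 X4.60 Y-4.60 E0.2532
G1 X6.01 Y-2.49 E0.2954
G1 X6.50 Y0.00 E0.3376
G1 X6.01 Y2.49 E0.3798
G1 X4.60 Y4.60 E0.4220
G1 X2.49 Y6.01 E0.4642
G1 X0.00 Y6.50 E0.5064
G1 X-2.49 Y6.01 E0.5486
G1 X-4.60 Y4.60 E0.5908
G1 X-6.01 Y2.49 E0.6330
G1 X-6.50 Y0.00 E0.6752

At z = 2.4 mm: the r=6.5 cylinder gives a regular 16-gon of circumradius 6.5 (constant along its height); the cube at (6.5, 2.5) is not intersected at this z (z outside [2.5, 22]); the cube at (15.5, -0.5) is absent (z outside [13.5, 26]); Taking the union: only the r=6.5 cylinder is present, so the union is just that shape — 1 connected region. The outline is a single polygon with 16 vertices. Extrusion per mm of travel: 0.4 × 0.1 / (π × 0.875²) = 0.016630. Accumulating E over each segment gives final E = 0.6752.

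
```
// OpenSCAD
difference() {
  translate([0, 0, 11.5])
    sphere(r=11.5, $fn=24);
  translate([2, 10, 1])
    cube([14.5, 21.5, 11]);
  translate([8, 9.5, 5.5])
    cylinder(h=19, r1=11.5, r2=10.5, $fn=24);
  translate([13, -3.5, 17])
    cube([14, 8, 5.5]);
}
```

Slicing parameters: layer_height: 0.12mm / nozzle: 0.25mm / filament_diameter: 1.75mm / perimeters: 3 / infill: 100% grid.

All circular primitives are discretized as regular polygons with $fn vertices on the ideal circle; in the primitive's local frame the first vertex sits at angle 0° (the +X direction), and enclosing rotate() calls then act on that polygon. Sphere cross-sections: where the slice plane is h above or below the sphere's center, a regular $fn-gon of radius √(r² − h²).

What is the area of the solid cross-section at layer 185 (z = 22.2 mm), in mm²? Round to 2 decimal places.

At z = 22.2 mm: the r=11.5 sphere slices to a regular 24-gon of circumradius 4.214 (√(r²−h²) with h=10.7 from center) (area = (24/2)·4.214²·sin(360°/24) = 55.16 mm²); the cube at (2, 10) is absent (z outside [1, 12]); the cone at (8, 9.5) (r1=11.5→r2=10.5) has section circumradius 10.621 here — a regular 24-gon (area = (24/2)·10.621²·sin(360°/24) = 350.36 mm²); the cube at (13, -3.5) is present — its section is the full 14×8 rectangle (area 112.00 mm²); Taking the first minus the rest: starting from the r=11.5 sphere (55.16 mm²), the cone at (8, 9.5) partially overlaps it — only the 11.03 mm² overlap (of its 350.36 mm²) is removed, clipping the outline; the 14×8 cube at (13, -3.5) misses the remaining region (no effect) — area = 44.13 mm². Overall, the cross-section is a single solid region. Net area = 44.13 mm².

44.13 mm²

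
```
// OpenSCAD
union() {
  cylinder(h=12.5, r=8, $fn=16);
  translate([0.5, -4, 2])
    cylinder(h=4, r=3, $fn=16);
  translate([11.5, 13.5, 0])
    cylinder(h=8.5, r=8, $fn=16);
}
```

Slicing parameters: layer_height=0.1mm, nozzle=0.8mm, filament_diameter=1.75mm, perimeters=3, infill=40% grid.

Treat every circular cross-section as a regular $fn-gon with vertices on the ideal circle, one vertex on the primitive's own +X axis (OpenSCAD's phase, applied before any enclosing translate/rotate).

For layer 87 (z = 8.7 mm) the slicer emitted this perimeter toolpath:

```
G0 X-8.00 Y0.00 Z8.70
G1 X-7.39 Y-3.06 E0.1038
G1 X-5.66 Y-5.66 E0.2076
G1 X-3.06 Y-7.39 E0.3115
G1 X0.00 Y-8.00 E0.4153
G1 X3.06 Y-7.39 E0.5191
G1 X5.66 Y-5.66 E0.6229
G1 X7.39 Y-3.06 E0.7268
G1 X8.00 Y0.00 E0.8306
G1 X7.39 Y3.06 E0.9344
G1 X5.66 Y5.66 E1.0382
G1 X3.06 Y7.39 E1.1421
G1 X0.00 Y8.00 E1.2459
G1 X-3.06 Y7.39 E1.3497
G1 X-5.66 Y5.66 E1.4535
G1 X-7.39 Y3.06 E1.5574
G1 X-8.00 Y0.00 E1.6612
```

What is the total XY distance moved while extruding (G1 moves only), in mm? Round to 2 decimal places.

49.95 mm

Sum the Euclidean lengths of each G1 segment: total = 49.95 mm.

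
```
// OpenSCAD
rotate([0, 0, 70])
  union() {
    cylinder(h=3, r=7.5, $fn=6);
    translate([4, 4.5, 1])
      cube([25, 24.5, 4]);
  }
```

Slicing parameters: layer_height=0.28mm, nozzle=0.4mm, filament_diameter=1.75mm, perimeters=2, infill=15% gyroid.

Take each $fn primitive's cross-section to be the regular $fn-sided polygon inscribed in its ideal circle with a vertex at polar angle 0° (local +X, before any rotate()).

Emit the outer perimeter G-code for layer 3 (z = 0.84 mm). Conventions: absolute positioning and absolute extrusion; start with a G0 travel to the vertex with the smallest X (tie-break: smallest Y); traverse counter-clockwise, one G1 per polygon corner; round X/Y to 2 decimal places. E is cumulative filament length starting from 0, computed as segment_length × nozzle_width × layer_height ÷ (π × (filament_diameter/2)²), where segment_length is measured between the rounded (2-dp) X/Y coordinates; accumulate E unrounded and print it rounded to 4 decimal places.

At z = 0.84 mm: the r=7.5 cylinder contributes a regular 6-gon of circumradius 7.5; the cube at (4, 4.5) is absent (z outside [1, 5]); Taking the union: only the r=7.5 cylinder is present, so the union is just that shape — 1 connected region; (whole slice rotated 70° about Z — lengths, areas and connectivity unchanged). The outline is a single polygon with 6 vertices. Extrusion per mm of travel: 0.4 × 0.28 / (π × 0.875²) = 0.046564. Accumulating E over each segment gives final E = 2.0963.

G0 X-7.39 Y-1.30 Z0.84
G1 X-2.57 Y-7.05 E0.3494
G1 X4.82 Y-5.75 E0.6988
G1 X7.39 Y1.30 E1.0482
G1 X2.57 Y7.05 E1.3975
G1 X-4.82 Y5.75 E1.7469
G1 X-7.39 Y-1.30 E2.0963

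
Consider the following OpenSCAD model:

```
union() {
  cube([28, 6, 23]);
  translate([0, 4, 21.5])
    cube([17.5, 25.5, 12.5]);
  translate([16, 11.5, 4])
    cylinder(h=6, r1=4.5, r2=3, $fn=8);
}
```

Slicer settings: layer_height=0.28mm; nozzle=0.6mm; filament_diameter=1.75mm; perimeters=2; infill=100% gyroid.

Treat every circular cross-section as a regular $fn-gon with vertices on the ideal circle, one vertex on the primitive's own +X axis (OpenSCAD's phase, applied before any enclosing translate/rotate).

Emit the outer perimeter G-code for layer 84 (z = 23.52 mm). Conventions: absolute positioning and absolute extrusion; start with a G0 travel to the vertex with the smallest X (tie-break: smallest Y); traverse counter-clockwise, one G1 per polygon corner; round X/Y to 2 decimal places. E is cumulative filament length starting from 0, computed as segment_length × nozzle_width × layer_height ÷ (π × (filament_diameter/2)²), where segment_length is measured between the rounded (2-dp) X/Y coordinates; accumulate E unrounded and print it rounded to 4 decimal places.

At z = 23.52 mm: the cube is not intersected at this z (z outside [0, 23]); the cube at (0, 4) is present — its section is the full 17.5×25.5 rectangle; the cone at (16, 11.5) is absent (z outside [4, 10]); Taking the union: only the 17.5×25.5 cube at (0, 4) is present, so the union is just that shape — 1 connected region. The outline is a single polygon with 4 vertices. Extrusion per mm of travel: 0.6 × 0.28 / (π × 0.875²) = 0.069846. Accumulating E over each segment gives final E = 6.0068.

G0 X0.00 Y4.00 Z23.52
G1 X17.50 Y4.00 E1.2223
G1 X17.50 Y29.50 E3.0034
G1 X0.00 Y29.50 E4.2257
G1 X0.00 Y4.00 E6.0068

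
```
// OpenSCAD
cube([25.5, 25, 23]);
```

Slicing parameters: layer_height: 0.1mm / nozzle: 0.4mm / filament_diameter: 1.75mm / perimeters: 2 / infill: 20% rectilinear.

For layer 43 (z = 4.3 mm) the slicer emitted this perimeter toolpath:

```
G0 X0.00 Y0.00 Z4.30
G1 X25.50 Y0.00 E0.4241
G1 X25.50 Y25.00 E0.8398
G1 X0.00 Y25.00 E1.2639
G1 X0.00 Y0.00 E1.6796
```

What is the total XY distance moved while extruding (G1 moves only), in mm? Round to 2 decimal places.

Sum the Euclidean lengths of each G1 segment: total = 101.00 mm.

101.00 mm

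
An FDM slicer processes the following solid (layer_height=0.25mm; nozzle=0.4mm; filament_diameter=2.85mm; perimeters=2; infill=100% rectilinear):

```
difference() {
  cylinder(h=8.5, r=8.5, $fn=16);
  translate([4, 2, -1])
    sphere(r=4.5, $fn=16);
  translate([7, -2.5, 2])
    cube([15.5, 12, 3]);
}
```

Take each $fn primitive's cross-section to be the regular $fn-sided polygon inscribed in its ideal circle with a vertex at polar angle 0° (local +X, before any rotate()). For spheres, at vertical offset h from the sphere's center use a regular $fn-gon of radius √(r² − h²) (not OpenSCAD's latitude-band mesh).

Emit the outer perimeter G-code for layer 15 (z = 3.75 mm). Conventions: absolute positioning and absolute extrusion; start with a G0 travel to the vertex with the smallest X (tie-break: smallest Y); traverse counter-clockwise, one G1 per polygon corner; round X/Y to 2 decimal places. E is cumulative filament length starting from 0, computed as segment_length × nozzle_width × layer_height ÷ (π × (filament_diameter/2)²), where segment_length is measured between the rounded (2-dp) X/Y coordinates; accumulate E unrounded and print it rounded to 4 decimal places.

At z = 3.75 mm: the r=8.5 cylinder contributes a regular 16-gon of circumradius 8.5; the sphere at (4, 2) is not intersected at this z (|z−center|=4.750 > r=4.5); the 15.5×12 cube at (7, -2.5) contributes its full rectangle; Subtracting the remaining from the first: starting from the r=8.5 cylinder, the 15.5×12 cube at (7, -2.5) partially overlaps it — only the 7.50 mm² overlap (of its 186.00 mm²) is removed, clipping the outline — 1 connected region. The outline is a single polygon with 17 vertices. Extrusion per mm of travel: 0.4 × 0.25 / (π × 1.425²) = 0.015675. Accumulating E over each segment gives final E = 0.8415.

G0 X-8.50 Y0.00 Z3.75
G1 X-7.85 Y-3.25 E0.0520
G1 X-6.01 Y-6.01 E0.1040
G1 X-3.25 Y-7.85 E0.1559
G1 X0.00 Y-8.50 E0.2079
G1 X3.25 Y-7.85 E0.2599
G1 X6.01 Y-6.01 E0.3119
G1 X7.85 Y-3.25 E0.3639
G1 X8.00 Y-2.50 E0.3758
G1 X7.00 Y-2.50 E0.3915
G1 X7.00 Y4.53 E0.5017
G1 X6.01 Y6.01 E0.5296
G1 X3.25 Y7.85 E0.5816
G1 X0.00 Y8.50 E0.6336
G1 X-3.25 Y7.85 E0.6855
G1 X-6.01 Y6.01 E0.7375
G1 X-7.85 Y3.25 E0.7895
G1 X-8.50 Y0.00 E0.8415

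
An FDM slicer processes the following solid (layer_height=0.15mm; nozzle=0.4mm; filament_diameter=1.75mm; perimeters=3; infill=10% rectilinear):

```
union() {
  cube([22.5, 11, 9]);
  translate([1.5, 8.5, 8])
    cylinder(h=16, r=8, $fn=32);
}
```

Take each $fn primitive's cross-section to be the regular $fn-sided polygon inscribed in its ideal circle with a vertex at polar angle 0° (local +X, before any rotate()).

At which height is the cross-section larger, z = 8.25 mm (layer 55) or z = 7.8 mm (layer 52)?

Layer 55 (z = 8.25): the 22.5×11 cube contributes its full rectangle (area 247.50 mm²); the r=8 cylinder at (1.5, 8.5) gives a regular 32-gon of circumradius 8 (constant along its height) (area = (32/2)·8.000²·sin(360°/32) = 199.77 mm²); Merging all regions: the regions partially overlap — summed areas 447.27 mm² minus the doubly-counted overlap 85.18 mm² gives 362.09 mm² — area = 362.09 mm². So its area = 362.09 mm². Layer 52 (z = 7.8): the cube (footprint 22.5×11) is included at this height (area 247.50 mm²); the cylinder at (1.5, 8.5) does not reach this height (z outside [8, 24]); Combining (union): only the 22.5×11 cube is present, so the union is just that shape — area = 247.50 mm². So its area = 247.50 mm². Layer 55 is larger (362.09 vs 247.50 mm²).

layer 55 (z = 8.25 mm)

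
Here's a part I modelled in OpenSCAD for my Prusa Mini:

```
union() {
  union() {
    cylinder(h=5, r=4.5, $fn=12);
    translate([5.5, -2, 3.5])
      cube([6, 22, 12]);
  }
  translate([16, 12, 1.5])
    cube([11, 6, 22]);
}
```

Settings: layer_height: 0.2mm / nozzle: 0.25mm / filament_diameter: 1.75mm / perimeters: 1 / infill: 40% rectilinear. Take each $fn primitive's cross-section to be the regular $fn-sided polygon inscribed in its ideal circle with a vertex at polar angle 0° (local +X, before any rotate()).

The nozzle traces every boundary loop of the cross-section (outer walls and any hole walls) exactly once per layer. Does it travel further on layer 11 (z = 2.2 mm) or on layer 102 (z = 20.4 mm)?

layer 11 (z = 2.2 mm)

Layer 11 (z = 2.2): the r=4.5 cylinder contributes a regular 12-gon of circumradius 4.5 (perimeter = 2·12·4.500·sin(180°/12) = 27.95 mm); the cube at (5.5, -2) is absent (z outside [3.5, 15.5]); Combining (union): only the r=4.5 cylinder is present, so the union is just that shape — boundary = 27.95 mm; the 11×6 cube at (16, 12) contributes its full rectangle (perimeter 34.00 mm); Combining (union): the 2 present regions are separate (no shared area or edge), so areas and boundary lengths simply add and each stays a separate island — boundary = 61.95 mm. So its perimeter = 61.95 mm. Layer 102 (z = 20.4): the cylinder is absent (z outside [0, 5]); the cube at (5.5, -2) is not intersected at this z (z outside [3.5, 15.5]); Combining (union): nothing is present at this height; the cube at (16, 12) is present — its section is the full 11×6 rectangle (perimeter 34.00 mm); Combining (union): only the 11×6 cube at (16, 12) is present, so the union is just that shape — boundary = 34.00 mm. So its perimeter = 34.00 mm. Layer 11 is larger (61.95 vs 34.00 mm).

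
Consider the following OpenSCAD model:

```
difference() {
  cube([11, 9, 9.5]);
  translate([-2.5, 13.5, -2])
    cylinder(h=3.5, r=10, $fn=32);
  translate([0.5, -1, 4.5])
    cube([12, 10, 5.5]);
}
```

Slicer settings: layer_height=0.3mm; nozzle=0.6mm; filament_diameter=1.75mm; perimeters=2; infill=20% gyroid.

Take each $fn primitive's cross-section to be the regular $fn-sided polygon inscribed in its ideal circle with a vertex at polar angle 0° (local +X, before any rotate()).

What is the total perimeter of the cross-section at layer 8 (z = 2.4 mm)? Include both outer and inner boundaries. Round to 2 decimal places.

40.00 mm

At z = 2.4 mm: the 11×9 cube contributes its full rectangle (perimeter 40.00 mm); the cylinder at (-2.5, 13.5) does not reach this height (z outside [-2, 1.5]); the cube at (0.5, -1) is not intersected at this z (z outside [4.5, 10]); Subtracting the remaining from the first: none of the subtracted shapes is present at this height, so the 11×9 cube is unchanged — boundary = 40.00 mm. Overall, the cross-section is a single solid region. Total boundary length (outer) = 40.00 mm.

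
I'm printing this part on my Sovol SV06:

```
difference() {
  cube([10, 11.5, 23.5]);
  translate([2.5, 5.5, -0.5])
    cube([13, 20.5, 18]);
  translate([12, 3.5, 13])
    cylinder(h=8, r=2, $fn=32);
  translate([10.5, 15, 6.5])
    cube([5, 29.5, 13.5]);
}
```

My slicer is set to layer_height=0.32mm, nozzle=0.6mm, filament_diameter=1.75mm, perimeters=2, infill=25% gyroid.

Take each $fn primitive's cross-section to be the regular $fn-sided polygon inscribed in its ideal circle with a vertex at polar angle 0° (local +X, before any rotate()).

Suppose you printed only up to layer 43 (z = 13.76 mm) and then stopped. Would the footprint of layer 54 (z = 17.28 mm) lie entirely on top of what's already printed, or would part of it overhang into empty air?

Compare the two slices. At z = 13.76: the 10×11.5 cube contributes its full rectangle (area 115.00 mm²); the 13×20.5 cube at (2.5, 5.5) contributes its full rectangle (area 266.50 mm²); the r=2 cylinder at (12, 3.5) gives a regular 32-gon of circumradius 2 (constant along its height) (area = (32/2)·2.000²·sin(360°/32) = 12.49 mm²); the 5×29.5 cube at (10.5, 15) contributes its full rectangle (area 147.50 mm²); Taking the first minus the rest: starting from the 10×11.5 cube (115.00 mm²), the 13×20.5 cube at (2.5, 5.5) partially overlaps it — only the 45.00 mm² overlap (of its 266.50 mm²) is removed, clipping the outline; the r=2 cylinder at (12, 3.5) misses the remaining region (no effect); the 5×29.5 cube at (10.5, 15) misses the remaining region (no effect) — area = 70.00 mm². At z = 17.28: the cube is present — its section is the full 10×11.5 rectangle (area 115.00 mm²); the cube at (2.5, 5.5) is present — its section is the full 13×20.5 rectangle (area 266.50 mm²); the r=2 cylinder at (12, 3.5) contributes a regular 32-gon of circumradius 2 (area = (32/2)·2.000²·sin(360°/32) = 12.49 mm²); the cube at (10.5, 15) is present — its section is the full 5×29.5 rectangle (area 147.50 mm²); Taking the first minus the rest: starting from the 10×11.5 cube (115.00 mm²), the 13×20.5 cube at (2.5, 5.5) partially overlaps it — only the 45.00 mm² overlap (of its 266.50 mm²) is removed, clipping the outline; the r=2 cylinder at (12, 3.5) misses the remaining region (no effect); the 5×29.5 cube at (10.5, 15) misses the remaining region (no effect) — area = 70.00 mm². Checking containment: the cross-section at z = 17.28 is a subset of the cross-section at z = 13.76.

entirely on top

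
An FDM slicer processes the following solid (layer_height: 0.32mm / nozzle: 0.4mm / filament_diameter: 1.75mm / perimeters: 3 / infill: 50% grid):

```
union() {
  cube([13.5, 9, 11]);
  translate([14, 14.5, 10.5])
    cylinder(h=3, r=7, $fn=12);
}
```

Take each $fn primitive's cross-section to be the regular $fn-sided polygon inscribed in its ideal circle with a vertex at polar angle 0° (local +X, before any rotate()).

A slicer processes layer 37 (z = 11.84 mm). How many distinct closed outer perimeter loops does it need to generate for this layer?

1

At z = 11.84 mm: the cube is absent (z outside [0, 11]); the cylinder at (14, 14.5): section is a regular 12-gon, circumradius r=7; Merging all regions: only the r=7 cylinder at (14, 14.5) is present, so the union is just that shape — 1 connected region. The result has 1 disconnected region.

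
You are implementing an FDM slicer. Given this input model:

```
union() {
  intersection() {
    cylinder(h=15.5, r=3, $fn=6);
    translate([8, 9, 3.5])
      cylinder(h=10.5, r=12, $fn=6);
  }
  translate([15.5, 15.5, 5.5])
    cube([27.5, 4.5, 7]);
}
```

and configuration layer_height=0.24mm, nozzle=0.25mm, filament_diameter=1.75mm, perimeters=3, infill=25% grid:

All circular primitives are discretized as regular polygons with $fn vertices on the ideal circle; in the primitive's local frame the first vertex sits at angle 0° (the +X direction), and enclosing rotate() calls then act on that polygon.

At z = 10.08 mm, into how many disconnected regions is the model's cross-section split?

2

At z = 10.08 mm: the cylinder: section is a regular 6-gon, circumradius r=3; the r=12 cylinder at (8, 9) contributes a regular 6-gon of circumradius 12; Taking the intersection: the r=12 cylinder at (8, 9) partially overlaps the r=3 cylinder; clipping to the common part keeps 6.08 mm² — 1 connected region; the cube at (15.5, 15.5) (footprint 27.5×4.5) is included at this height; Merging all regions: the 2 present regions are separate (no shared area or edge), so areas and boundary lengths simply add and each stays a separate island — 2 connected regions. The result has 2 disconnected regions.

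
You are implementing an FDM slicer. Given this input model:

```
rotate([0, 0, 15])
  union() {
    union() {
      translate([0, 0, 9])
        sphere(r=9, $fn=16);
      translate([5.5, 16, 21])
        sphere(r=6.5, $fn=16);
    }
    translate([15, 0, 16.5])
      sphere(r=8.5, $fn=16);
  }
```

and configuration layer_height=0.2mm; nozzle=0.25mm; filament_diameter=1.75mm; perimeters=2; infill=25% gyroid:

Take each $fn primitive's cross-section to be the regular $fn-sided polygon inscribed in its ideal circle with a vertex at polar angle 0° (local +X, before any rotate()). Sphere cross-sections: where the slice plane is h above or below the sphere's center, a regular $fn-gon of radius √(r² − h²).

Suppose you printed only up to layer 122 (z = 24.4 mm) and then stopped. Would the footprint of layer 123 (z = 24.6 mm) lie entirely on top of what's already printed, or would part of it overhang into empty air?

entirely on top

Compare the two slices. At z = 24.4: the sphere does not reach this height (|z−center|=15.400 > r=9); the sphere at (5.5, 16): section is a regular 16-gon, circumradius = √(r²−h²) = √(6.5²−3.4²) = 5.540 (area = (16/2)·5.540²·sin(360°/16) = 93.96 mm²); Combining (union): only the r=6.5 sphere at (5.5, 16) is present, so the union is just that shape — area = 93.96 mm²; the r=8.5 sphere at (15, 0) contributes a regular 16-gon of circumradius √(8.5²−7.9²) = 3.137 (area = (16/2)·3.137²·sin(360°/16) = 30.12 mm²); Merging all regions: the 2 present regions are separate (no shared area or edge), so areas and boundary lengths simply add and each stays a separate island — area = 124.08 mm²; (rotated 15° about Z; rotation is an isometry so areas/perimeters/island counts are preserved). At z = 24.6: the sphere is absent (|z−center|=15.600 > r=9); the r=6.5 sphere at (5.5, 16) contributes a regular 16-gon of circumradius √(6.5²−3.6²) = 5.412 (area = (16/2)·5.412²·sin(360°/16) = 89.67 mm²); Combining (union): only the r=6.5 sphere at (5.5, 16) is present, so the union is just that shape — area = 89.67 mm²; the r=8.5 sphere at (15, 0) slices to a regular 16-gon of circumradius 2.577 (√(r²−h²) with h=8.1 from center) (area = (16/2)·2.577²·sin(360°/16) = 20.33 mm²); Merging all regions: the 2 present regions are separate (no shared area or edge), so areas and boundary lengths simply add and each stays a separate island — area = 110.00 mm²; (rotated 15° about Z; rotation is an isometry so areas/perimeters/island counts are preserved). Checking containment: the cross-section at z = 24.6 is a subset of the cross-section at z = 24.4.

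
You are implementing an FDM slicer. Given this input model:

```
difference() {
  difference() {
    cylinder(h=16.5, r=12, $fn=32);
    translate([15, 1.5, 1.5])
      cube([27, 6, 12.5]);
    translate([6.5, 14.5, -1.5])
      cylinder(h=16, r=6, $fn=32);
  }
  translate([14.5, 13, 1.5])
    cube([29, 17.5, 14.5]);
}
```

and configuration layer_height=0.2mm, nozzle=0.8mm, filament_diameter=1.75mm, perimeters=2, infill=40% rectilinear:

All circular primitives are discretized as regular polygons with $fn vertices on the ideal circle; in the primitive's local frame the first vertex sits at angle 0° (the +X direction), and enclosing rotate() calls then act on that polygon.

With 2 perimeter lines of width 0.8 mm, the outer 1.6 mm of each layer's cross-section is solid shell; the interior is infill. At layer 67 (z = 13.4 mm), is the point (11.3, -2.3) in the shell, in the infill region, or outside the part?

shell

At z = 13.4 mm: the cylinder: section is a regular 32-gon, circumradius r=12; the cube at (15, 1.5) (footprint 27×6) is included at this height; the r=6 cylinder at (6.5, 14.5) contributes a regular 32-gon of circumradius 6; Taking the first minus the rest: starting from the r=12 cylinder, the 27×6 cube at (15, 1.5) misses the remaining region (no effect); the r=6 cylinder at (6.5, 14.5) partially overlaps it — only the 10.76 mm² overlap (of its 112.37 mm²) is removed, clipping the outline — 1 connected region; the cube at (14.5, 13) is present — its section is the full 29×17.5 rectangle; Taking the first minus the rest: starting from that combined region, the 29×17.5 cube at (14.5, 13) misses the remaining region (no effect) — 1 connected region. Overall, the cross-section is a single solid region. The nearest boundary edge runs (11.77, -2.34)→(11.09, -4.59); distance from the point to it = 0.46 mm. The point is inside the cross-section, 0.46 mm from the nearest boundary — within the 1.6 mm shell band (2 × 0.8).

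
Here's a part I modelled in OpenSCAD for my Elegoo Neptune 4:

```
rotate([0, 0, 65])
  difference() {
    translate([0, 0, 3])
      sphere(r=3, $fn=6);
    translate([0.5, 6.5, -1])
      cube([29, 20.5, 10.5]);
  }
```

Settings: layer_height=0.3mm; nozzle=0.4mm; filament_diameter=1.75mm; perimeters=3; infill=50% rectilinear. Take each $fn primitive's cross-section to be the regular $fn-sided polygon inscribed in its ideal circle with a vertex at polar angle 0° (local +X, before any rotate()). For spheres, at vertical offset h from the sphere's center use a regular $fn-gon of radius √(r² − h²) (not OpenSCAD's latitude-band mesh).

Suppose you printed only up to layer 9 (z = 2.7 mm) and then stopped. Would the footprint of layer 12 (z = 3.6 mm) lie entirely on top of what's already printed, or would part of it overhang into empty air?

Compare the two slices. At z = 2.7: the r=3 sphere contributes a regular 6-gon of circumradius √(3²−0.3²) = 2.985 (area = (6/2)·2.985²·sin(360°/6) = 23.15 mm²); the cube at (0.5, 6.5) (footprint 29×20.5) is included at this height (area 594.50 mm²); Taking the first minus the rest: starting from the r=3 sphere (23.15 mm²), the 29×20.5 cube at (0.5, 6.5) misses the remaining region (no effect) — area = 23.15 mm²; (rotated 65° about Z; rotation is an isometry so areas/perimeters/island counts are preserved). At z = 3.6: the r=3 sphere contributes a regular 6-gon of circumradius √(3²−0.6²) = 2.939 (area = (6/2)·2.939²·sin(360°/6) = 22.45 mm²); the cube at (0.5, 6.5) (footprint 29×20.5) is included at this height (area 594.50 mm²); Subtracting the remaining from the first: starting from the r=3 sphere (22.45 mm²), the 29×20.5 cube at (0.5, 6.5) misses the remaining region (no effect) — area = 22.45 mm²; (whole slice rotated 65° about Z — lengths, areas and connectivity unchanged). Checking containment: the cross-section at z = 3.6 is a subset of the cross-section at z = 2.7.

entirely on top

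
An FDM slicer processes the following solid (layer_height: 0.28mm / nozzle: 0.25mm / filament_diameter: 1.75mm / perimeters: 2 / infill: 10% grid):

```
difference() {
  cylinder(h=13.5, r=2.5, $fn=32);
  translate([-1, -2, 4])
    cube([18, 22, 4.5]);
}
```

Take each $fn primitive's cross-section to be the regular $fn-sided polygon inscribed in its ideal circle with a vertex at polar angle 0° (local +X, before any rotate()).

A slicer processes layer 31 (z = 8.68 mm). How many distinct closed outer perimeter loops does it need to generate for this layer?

1

At z = 8.68 mm: the r=2.5 cylinder gives a regular 32-gon of circumradius 2.5 (constant along its height); the cube at (-1, -2) does not reach this height (z outside [4, 8.5]); Subtracting the remaining from the first: none of the subtracted shapes is present at this height, so the r=2.5 cylinder is unchanged — 1 connected region. The result has 1 disconnected region.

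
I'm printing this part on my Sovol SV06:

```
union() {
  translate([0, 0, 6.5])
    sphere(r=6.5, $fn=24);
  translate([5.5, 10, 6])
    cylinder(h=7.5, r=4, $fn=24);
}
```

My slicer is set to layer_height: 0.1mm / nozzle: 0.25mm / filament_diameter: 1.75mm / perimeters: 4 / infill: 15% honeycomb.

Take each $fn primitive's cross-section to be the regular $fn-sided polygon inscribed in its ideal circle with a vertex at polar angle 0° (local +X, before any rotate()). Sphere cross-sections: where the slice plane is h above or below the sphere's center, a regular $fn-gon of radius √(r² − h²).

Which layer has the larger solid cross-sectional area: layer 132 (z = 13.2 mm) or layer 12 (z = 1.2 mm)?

Layer 132 (z = 13.2): the sphere does not reach this height (|z−center|=6.700 > r=6.5); the cylinder at (5.5, 10): section is a regular 24-gon, circumradius r=4 (area = (24/2)·4.000²·sin(360°/24) = 49.69 mm²); Merging all regions: only the r=4 cylinder at (5.5, 10) is present, so the union is just that shape — area = 49.69 mm². So its area = 49.69 mm². Layer 12 (z = 1.2): the r=6.5 sphere slices to a regular 24-gon of circumradius 3.763 (√(r²−h²) with h=5.3 from center) (area = (24/2)·3.763²·sin(360°/24) = 43.98 mm²); the cylinder at (5.5, 10) does not reach this height (z outside [6, 13.5]); Taking the union: only the r=6.5 sphere is present, so the union is just that shape — area = 43.98 mm². So its area = 43.98 mm². Layer 132 is larger (49.69 vs 43.98 mm²).

layer 132 (z = 13.2 mm)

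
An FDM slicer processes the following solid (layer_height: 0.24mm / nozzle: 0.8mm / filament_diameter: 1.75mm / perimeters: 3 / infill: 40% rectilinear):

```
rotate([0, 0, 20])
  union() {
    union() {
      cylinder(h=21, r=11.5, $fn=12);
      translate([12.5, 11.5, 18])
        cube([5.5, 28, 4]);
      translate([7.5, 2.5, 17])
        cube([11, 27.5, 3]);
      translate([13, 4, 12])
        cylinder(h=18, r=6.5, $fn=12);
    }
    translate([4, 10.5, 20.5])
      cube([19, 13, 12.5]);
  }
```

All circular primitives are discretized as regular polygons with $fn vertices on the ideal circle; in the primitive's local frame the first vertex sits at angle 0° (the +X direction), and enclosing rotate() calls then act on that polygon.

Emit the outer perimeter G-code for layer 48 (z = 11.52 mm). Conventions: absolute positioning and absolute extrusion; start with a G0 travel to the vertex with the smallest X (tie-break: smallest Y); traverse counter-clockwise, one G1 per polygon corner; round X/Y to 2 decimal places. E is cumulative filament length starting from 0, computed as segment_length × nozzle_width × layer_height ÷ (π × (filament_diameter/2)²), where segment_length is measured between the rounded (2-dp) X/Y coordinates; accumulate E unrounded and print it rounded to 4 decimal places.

At z = 11.52 mm: the cylinder: section is a regular 12-gon, circumradius r=11.5; the cube at (12.5, 11.5) does not reach this height (z outside [18, 22]); the cube at (7.5, 2.5) does not reach this height (z outside [17, 20]); the cylinder at (13, 4) does not reach this height (z outside [12, 30]); Combining (union): only the r=11.5 cylinder is present, so the union is just that shape — 1 connected region; the cube at (4, 10.5) does not reach this height (z outside [20.5, 33]); Combining (union): only that combined region is present, so the union is just that shape — 1 connected region; (rotated 20° about Z; rotation is an isometry so areas/perimeters/island counts are preserved). The outline is a single polygon with 12 vertices. Extrusion per mm of travel: 0.8 × 0.24 / (π × 0.875²) = 0.079824. Accumulating E over each segment gives final E = 5.7032.

G0 X-11.33 Y2.00 Z11.52
G1 X-10.81 Y-3.93 E0.4752
G1 X-7.39 Y-8.81 E0.9509
G1 X-2.00 Y-11.33 E1.4258
G1 X3.93 Y-10.81 E1.9010
G1 X8.81 Y-7.39 E2.3767
G1 X11.33 Y-2.00 E2.8516
G1 X10.81 Y3.93 E3.3268
G1 X7.39 Y8.81 E3.8025
G1 X2.00 Y11.33 E4.2774
G1 X-3.93 Y10.81 E4.7526
G1 X-8.81 Y7.39 E5.2283
G1 X-11.33 Y2.00 E5.7032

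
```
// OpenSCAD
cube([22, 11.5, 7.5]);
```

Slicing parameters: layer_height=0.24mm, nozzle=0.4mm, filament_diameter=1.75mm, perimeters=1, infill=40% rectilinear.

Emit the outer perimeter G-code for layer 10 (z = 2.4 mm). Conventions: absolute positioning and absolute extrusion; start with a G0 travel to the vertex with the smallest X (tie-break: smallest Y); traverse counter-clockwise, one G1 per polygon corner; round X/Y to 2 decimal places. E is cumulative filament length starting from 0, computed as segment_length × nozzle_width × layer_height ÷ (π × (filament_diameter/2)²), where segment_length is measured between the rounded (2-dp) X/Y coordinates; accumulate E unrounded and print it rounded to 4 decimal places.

G0 X0.00 Y0.00 Z2.40
G1 X22.00 Y0.00 E0.8781
G1 X22.00 Y11.50 E1.3371
G1 X0.00 Y11.50 E2.2151
G1 X0.00 Y0.00 E2.6741

At z = 2.4 mm: the 22×11.5 cube contributes its full rectangle. The outline is a single polygon with 4 vertices. Extrusion per mm of travel: 0.4 × 0.24 / (π × 0.875²) = 0.039912. Accumulating E over each segment gives final E = 2.6741.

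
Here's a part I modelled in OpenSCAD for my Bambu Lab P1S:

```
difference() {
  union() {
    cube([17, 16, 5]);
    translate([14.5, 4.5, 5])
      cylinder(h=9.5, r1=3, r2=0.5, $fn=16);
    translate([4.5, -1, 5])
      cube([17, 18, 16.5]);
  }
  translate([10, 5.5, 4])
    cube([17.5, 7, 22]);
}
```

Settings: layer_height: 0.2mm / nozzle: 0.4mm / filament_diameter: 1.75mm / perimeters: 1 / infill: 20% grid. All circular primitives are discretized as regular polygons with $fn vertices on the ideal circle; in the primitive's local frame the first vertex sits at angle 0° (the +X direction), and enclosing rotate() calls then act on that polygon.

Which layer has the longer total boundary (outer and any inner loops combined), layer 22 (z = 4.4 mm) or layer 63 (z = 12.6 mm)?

Layer 22 (z = 4.4): the 17×16 cube contributes its full rectangle (perimeter 66.00 mm); the cone at (14.5, 4.5) is absent (z outside [5, 14.5]); the cube at (4.5, -1) does not reach this height (z outside [5, 21.5]); Taking the union: only the 17×16 cube is present, so the union is just that shape — boundary = 66.00 mm; the cube at (10, 5.5) (footprint 17.5×7) is included at this height (perimeter 49.00 mm); Subtracting the remaining from the first: starting from the result so far, the 17.5×7 cube at (10, 5.5) partially overlaps it — only the 49.00 mm² overlap (of its 122.50 mm²) is removed, clipping the outline — boundary = 80.00 mm. So its perimeter = 80.00 mm. Layer 63 (z = 12.6): the cube is not intersected at this z (z outside [0, 5]); the cone at (14.5, 4.5) (r1=3→r2=0.5) has section circumradius 1.000 here — a regular 16-gon (perimeter = 2·16·1.000·sin(180°/16) = 6.24 mm); the cube at (4.5, -1) is present — its section is the full 17×18 rectangle (perimeter 70.00 mm); Combining (union): the cone at (14.5, 4.5) lies entirely inside the 17×18 cube at (4.5, -1), so the union is just the 17×18 cube at (4.5, -1) — boundary = 70.00 mm; the cube at (10, 5.5) is present — its section is the full 17.5×7 rectangle (perimeter 49.00 mm); Taking the first minus the rest: starting from that combined region, the 17.5×7 cube at (10, 5.5) partially overlaps it — only the 80.50 mm² overlap (of its 122.50 mm²) is removed, clipping the outline — boundary = 93.00 mm. So its perimeter = 93.00 mm. Layer 63 is larger (93.00 vs 80.00 mm).

layer 63 (z = 12.6 mm)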